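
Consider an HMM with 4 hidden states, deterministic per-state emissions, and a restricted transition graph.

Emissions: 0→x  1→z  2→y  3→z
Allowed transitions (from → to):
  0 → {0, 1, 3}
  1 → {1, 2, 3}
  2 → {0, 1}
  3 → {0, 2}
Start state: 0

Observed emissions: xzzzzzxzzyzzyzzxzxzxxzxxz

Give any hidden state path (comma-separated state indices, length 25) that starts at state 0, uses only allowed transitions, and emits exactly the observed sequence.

0,1,1,1,1,3,0,1,3,2,1,3,2,1,3,0,3,0,3,0,0,3,0,0,3

  0: obs=x cand={0} pick 0 [start]
  1: obs=z cand={1,3} pick 1 [0->1 ok]
  2: obs=z cand={1,3} pick 1 [1->1 ok]
  3: obs=z cand={1,3} pick 1 [1->1 ok]
  4: obs=z cand={1,3} pick 1 [1->1 ok]
  5: obs=z cand={1,3} pick 3 [1->3 ok]
  6: obs=x cand={0} pick 0 [3->0 ok]
  7: obs=z cand={1,3} pick 1 [0->1 ok]
  8: obs=z cand={1,3} pick 3 [1->3 ok]
  9: obs=y cand={2} pick 2 [3->2 ok]
  10: obs=z cand={1,3} pick 1 [2->1 ok]
  11: obs=z cand={1,3} pick 3 [1->3 ok]
  12: obs=y cand={2} pick 2 [3->2 ok]
  13: obs=z cand={1,3} pick 1 [2->1 ok]
  14: obs=z cand={1,3} pick 3 [1->3 ok]
  15: obs=x cand={0} pick 0 [3->0 ok]
  16: obs=z cand={1,3} pick 3 [0->3 ok]
  17: obs=x cand={0} pick 0 [3->0 ok]
  18: obs=z cand={1,3} pick 3 [0->3 ok]
  19: obs=x cand={0} pick 0 [3->0 ok]
  20: obs=x cand={0} pick 0 [0->0 ok]
  21: obs=z cand={1,3} pick 3 [0->3 ok]
  22: obs=x cand={0} pick 0 [3->0 ok]
  23: obs=x cand={0} pick 0 [0->0 ok]
  24: obs=z cand={1,3} pick 3 [0->3 ok]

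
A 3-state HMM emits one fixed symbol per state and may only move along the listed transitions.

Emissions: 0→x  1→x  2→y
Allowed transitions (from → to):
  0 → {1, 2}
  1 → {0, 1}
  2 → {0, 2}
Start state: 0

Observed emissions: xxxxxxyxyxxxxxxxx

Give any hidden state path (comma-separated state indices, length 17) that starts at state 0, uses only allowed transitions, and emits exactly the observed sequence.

  0: obs=x cand={0,1} pick 0 [start]
  1: obs=x cand={0,1} pick 1 [0->1 ok]
  2: obs=x cand={0,1} pick 0 [1->0 ok]
  3: obs=x cand={0,1} pick 1 [0->1 ok]
  4: obs=x cand={0,1} pick 1 [1->1 ok]
  5: obs=x cand={0,1} pick 0 [1->0 ok]
  6: obs=y cand={2} pick 2 [0->2 ok]
  7: obs=x cand={0,1} pick 0 [2->0 ok]
  8: obs=y cand={2} pick 2 [0->2 ok]
  9: obs=x cand={0,1} pick 0 [2->0 ok]
  10: obs=x cand={0,1} pick 1 [0->1 ok]
  11: obs=x cand={0,1} pick 1 [1->1 ok]
  12: obs=x cand={0,1} pick 0 [1->0 ok]
  13: obs=x cand={0,1} pick 1 [0->1 ok]
  14: obs=x cand={0,1} pick 0 [1->0 ok]
  15: obs=x cand={0,1} pick 1 [0->1 ok]
  16: obs=x cand={0,1} pick 0 [1->0 ok]

0,1,0,1,1,0,2,0,2,0,1,1,0,1,0,1,0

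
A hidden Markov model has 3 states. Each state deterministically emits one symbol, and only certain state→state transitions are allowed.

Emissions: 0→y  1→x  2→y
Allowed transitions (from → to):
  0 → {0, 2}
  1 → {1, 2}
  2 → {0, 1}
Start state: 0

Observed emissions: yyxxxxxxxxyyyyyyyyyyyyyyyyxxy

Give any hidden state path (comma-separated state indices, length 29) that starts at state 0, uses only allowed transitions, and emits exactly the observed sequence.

  [0] y  {0,2}  => 0  start
  [1] y  {0,2}  => 2  0->2 ok
  [2] x  {1}  => 1  2->1 ok
  [3] x  {1}  => 1  1->1 ok
  [4] x  {1}  => 1  1->1 ok
  [5] x  {1}  => 1  1->1 ok
  [6] x  {1}  => 1  1->1 ok
  [7] x  {1}  => 1  1->1 ok
  [8] x  {1}  => 1  1->1 ok
  [9] x  {1}  => 1  1->1 ok
  [10] y  {0,2}  => 2  1->2 ok
  [11] y  {0,2}  => 0  2->0 ok
  [12] y  {0,2}  => 0  0->0 ok
  [13] y  {0,2}  => 2  0->2 ok
  [14] y  {0,2}  => 0  2->0 ok
  [15] y  {0,2}  => 0  0->0 ok
  [16] y  {0,2}  => 0  0->0 ok
  [17] y  {0,2}  => 2  0->2 ok
  [18] y  {0,2}  => 0  2->0 ok
  [19] y  {0,2}  => 0  0->0 ok
  [20] y  {0,2}  => 0  0->0 ok
  [21] y  {0,2}  => 2  0->2 ok
  [22] y  {0,2}  => 0  2->0 ok
  [23] y  {0,2}  => 0  0->0 ok
  [24] y  {0,2}  => 0  0->0 ok
  [25] y  {0,2}  => 2  0->2 ok
  [26] x  {1}  => 1  2->1 ok
  [27] x  {1}  => 1  1->1 ok
  [28] y  {0,2}  => 2  1->2 ok

0,2,1,1,1,1,1,1,1,1,2,0,0,2,0,0,0,2,0,0,0,2,0,0,0,2,1,1,2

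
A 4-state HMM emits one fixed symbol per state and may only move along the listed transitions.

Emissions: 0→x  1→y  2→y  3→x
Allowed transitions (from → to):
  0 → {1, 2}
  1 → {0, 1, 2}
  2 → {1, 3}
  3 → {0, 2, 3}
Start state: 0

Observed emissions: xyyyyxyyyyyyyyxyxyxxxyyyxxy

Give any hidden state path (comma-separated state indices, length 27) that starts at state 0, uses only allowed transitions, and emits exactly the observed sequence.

  t0 'x' -> {0,3}, take 0 (start)
  t1 'y' -> {1,2}, take 1 (0->1 ok)
  t2 'y' -> {1,2}, take 1 (1->1 ok)
  t3 'y' -> {1,2}, take 2 (1->2 ok)
  t4 'y' -> {1,2}, take 1 (2->1 ok)
  t5 'x' -> {0,3}, take 0 (1->0 ok)
  t6 'y' -> {1,2}, take 1 (0->1 ok)
  t7 'y' -> {1,2}, take 1 (1->1 ok)
  t8 'y' -> {1,2}, take 1 (1->1 ok)
  t9 'y' -> {1,2}, take 2 (1->2 ok)
  t10 'y' -> {1,2}, take 1 (2->1 ok)
  t11 'y' -> {1,2}, take 1 (1->1 ok)
  t12 'y' -> {1,2}, take 2 (1->2 ok)
  t13 'y' -> {1,2}, take 1 (2->1 ok)
  t14 'x' -> {0,3}, take 0 (1->0 ok)
  t15 'y' -> {1,2}, take 1 (0->1 ok)
  t16 'x' -> {0,3}, take 0 (1->0 ok)
  t17 'y' -> {1,2}, take 2 (0->2 ok)
  t18 'x' -> {0,3}, take 3 (2->3 ok)
  t19 'x' -> {0,3}, take 3 (3->3 ok)
  t20 'x' -> {0,3}, take 3 (3->3 ok)
  t21 'y' -> {1,2}, take 2 (3->2 ok)
  t22 'y' -> {1,2}, take 1 (2->1 ok)
  t23 'y' -> {1,2}, take 2 (1->2 ok)
  t24 'x' -> {0,3}, take 3 (2->3 ok)
  t25 'x' -> {0,3}, take 0 (3->0 ok)
  t26 'y' -> {1,2}, take 1 (0->1 ok)

0,1,1,2,1,0,1,1,1,2,1,1,2,1,0,1,0,2,3,3,3,2,1,2,3,0,1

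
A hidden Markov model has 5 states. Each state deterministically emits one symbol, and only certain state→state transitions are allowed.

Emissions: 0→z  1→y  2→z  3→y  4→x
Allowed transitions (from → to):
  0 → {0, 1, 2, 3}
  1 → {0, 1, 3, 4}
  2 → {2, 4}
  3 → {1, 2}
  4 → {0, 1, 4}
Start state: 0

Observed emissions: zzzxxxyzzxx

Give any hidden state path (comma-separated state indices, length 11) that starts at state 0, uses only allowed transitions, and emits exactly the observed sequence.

0,0,2,4,4,4,1,0,2,4,4

  0: obs=z cand={0,2} pick 0 [start]
  1: obs=z cand={0,2} pick 0 [0->0 ok]
  2: obs=z cand={0,2} pick 2 [0->2 ok]
  3: obs=x cand={4} pick 4 [2->4 ok]
  4: obs=x cand={4} pick 4 [4->4 ok]
  5: obs=x cand={4} pick 4 [4->4 ok]
  6: obs=y cand={1,3} pick 1 [4->1 ok]
  7: obs=z cand={0,2} pick 0 [1->0 ok]
  8: obs=z cand={0,2} pick 2 [0->2 ok]
  9: obs=x cand={4} pick 4 [2->4 ok]
  10: obs=x cand={4} pick 4 [4->4 ok]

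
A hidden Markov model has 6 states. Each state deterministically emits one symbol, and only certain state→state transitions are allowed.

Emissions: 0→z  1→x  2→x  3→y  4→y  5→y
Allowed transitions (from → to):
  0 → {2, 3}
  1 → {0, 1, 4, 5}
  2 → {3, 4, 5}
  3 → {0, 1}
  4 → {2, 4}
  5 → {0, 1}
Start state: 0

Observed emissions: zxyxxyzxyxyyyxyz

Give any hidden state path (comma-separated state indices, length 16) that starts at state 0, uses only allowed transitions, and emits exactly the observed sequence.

0,2,5,1,1,5,0,2,5,1,4,4,4,2,5,0

  pos 0: z in {0}, choose 0; start
  pos 1: x in {1,2}, choose 2; 0->2 ok
  pos 2: y in {3,4,5}, choose 5; 2->5 ok
  pos 3: x in {1,2}, choose 1; 5->1 ok
  pos 4: x in {1,2}, choose 1; 1->1 ok
  pos 5: y in {3,4,5}, choose 5; 1->5 ok
  pos 6: z in {0}, choose 0; 5->0 ok
  pos 7: x in {1,2}, choose 2; 0->2 ok
  pos 8: y in {3,4,5}, choose 5; 2->5 ok
  pos 9: x in {1,2}, choose 1; 5->1 ok
  pos 10: y in {3,4,5}, choose 4; 1->4 ok
  pos 11: y in {3,4,5}, choose 4; 4->4 ok
  pos 12: y in {3,4,5}, choose 4; 4->4 ok
  pos 13: x in {1,2}, choose 2; 4->2 ok
  pos 14: y in {3,4,5}, choose 5; 2->5 ok
  pos 15: z in {0}, choose 0; 5->0 ok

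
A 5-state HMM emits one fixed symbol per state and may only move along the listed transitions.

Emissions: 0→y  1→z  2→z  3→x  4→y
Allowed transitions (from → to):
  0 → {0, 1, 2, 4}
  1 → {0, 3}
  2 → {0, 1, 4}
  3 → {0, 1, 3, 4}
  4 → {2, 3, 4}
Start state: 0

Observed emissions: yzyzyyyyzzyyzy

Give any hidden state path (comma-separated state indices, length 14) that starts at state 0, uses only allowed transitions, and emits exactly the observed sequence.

  t0 'y' -> {0,4}, take 0 (start)
  t1 'z' -> {1,2}, take 1 (0->1 ok)
  t2 'y' -> {0,4}, take 0 (1->0 ok)
  t3 'z' -> {1,2}, take 2 (0->2 ok)
  t4 'y' -> {0,4}, take 4 (2->4 ok)
  t5 'y' -> {0,4}, take 4 (4->4 ok)
  t6 'y' -> {0,4}, take 4 (4->4 ok)
  t7 'y' -> {0,4}, take 4 (4->4 ok)
  t8 'z' -> {1,2}, take 2 (4->2 ok)
  t9 'z' -> {1,2}, take 1 (2->1 ok)
  t10 'y' -> {0,4}, take 0 (1->0 ok)
  t11 'y' -> {0,4}, take 0 (0->0 ok)
  t12 'z' -> {1,2}, take 1 (0->1 ok)
  t13 'y' -> {0,4}, take 0 (1->0 ok)

0,1,0,2,4,4,4,4,2,1,0,0,1,0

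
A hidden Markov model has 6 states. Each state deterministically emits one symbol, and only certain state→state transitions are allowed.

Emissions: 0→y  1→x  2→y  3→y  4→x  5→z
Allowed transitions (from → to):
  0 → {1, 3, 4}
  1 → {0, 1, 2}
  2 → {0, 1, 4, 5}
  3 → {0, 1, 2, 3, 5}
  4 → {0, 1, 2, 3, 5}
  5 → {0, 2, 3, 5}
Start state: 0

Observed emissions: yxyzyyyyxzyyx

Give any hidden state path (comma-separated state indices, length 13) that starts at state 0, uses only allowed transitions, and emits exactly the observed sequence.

0,4,3,5,2,0,3,2,4,5,3,2,4

  [0] y  {0,2,3}  => 0  start
  [1] x  {1,4}  => 4  0->4 ok
  [2] y  {0,2,3}  => 3  4->3 ok
  [3] z  {5}  => 5  3->5 ok
  [4] y  {0,2,3}  => 2  5->2 ok
  [5] y  {0,2,3}  => 0  2->0 ok
  [6] y  {0,2,3}  => 3  0->3 ok
  [7] y  {0,2,3}  => 2  3->2 ok
  [8] x  {1,4}  => 4  2->4 ok
  [9] z  {5}  => 5  4->5 ok
  [10] y  {0,2,3}  => 3  5->3 ok
  [11] y  {0,2,3}  => 2  3->2 ok
  [12] x  {1,4}  => 4  2->4 ok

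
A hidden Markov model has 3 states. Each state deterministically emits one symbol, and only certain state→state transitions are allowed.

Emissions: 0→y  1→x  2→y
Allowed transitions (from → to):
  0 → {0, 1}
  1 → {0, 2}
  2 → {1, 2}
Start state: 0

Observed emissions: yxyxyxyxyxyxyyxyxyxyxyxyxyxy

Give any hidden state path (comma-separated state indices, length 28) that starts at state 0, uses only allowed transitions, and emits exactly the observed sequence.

  pos 0: y in {0,2}, choose 0; start
  pos 1: x in {1}, choose 1; 0->1 ok
  pos 2: y in {0,2}, choose 2; 1->2 ok
  pos 3: x in {1}, choose 1; 2->1 ok
  pos 4: y in {0,2}, choose 2; 1->2 ok
  pos 5: x in {1}, choose 1; 2->1 ok
  pos 6: y in {0,2}, choose 2; 1->2 ok
  pos 7: x in {1}, choose 1; 2->1 ok
  pos 8: y in {0,2}, choose 2; 1->2 ok
  pos 9: x in {1}, choose 1; 2->1 ok
  pos 10: y in {0,2}, choose 2; 1->2 ok
  pos 11: x in {1}, choose 1; 2->1 ok
  pos 12: y in {0,2}, choose 0; 1->0 ok
  pos 13: y in {0,2}, choose 0; 0->0 ok
  pos 14: x in {1}, choose 1; 0->1 ok
  pos 15: y in {0,2}, choose 2; 1->2 ok
  pos 16: x in {1}, choose 1; 2->1 ok
  pos 17: y in {0,2}, choose 0; 1->0 ok
  pos 18: x in {1}, choose 1; 0->1 ok
  pos 19: y in {0,2}, choose 0; 1->0 ok
  pos 20: x in {1}, choose 1; 0->1 ok
  pos 21: y in {0,2}, choose 2; 1->2 ok
  pos 22: x in {1}, choose 1; 2->1 ok
  pos 23: y in {0,2}, choose 0; 1->0 ok
  pos 24: x in {1}, choose 1; 0->1 ok
  pos 25: y in {0,2}, choose 2; 1->2 ok
  pos 26: x in {1}, choose 1; 2->1 ok
  pos 27: y in {0,2}, choose 0; 1->0 ok

0,1,2,1,2,1,2,1,2,1,2,1,0,0,1,2,1,0,1,0,1,2,1,0,1,2,1,0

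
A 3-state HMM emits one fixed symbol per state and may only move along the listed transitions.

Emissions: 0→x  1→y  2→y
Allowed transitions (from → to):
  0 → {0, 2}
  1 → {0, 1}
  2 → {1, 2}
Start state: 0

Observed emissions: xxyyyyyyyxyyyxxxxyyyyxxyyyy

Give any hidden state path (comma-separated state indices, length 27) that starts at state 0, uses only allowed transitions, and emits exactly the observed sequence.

  [0] x  {0}  => 0  start
  [1] x  {0}  => 0  0->0 ok
  [2] y  {1,2}  => 2  0->2 ok
  [3] y  {1,2}  => 2  2->2 ok
  [4] y  {1,2}  => 2  2->2 ok
  [5] y  {1,2}  => 2  2->2 ok
  [6] y  {1,2}  => 2  2->2 ok
  [7] y  {1,2}  => 1  2->1 ok
  [8] y  {1,2}  => 1  1->1 ok
  [9] x  {0}  => 0  1->0 ok
  [10] y  {1,2}  => 2  0->2 ok
  [11] y  {1,2}  => 2  2->2 ok
  [12] y  {1,2}  => 1  2->1 ok
  [13] x  {0}  => 0  1->0 ok
  [14] x  {0}  => 0  0->0 ok
  [15] x  {0}  => 0  0->0 ok
  [16] x  {0}  => 0  0->0 ok
  [17] y  {1,2}  => 2  0->2 ok
  [18] y  {1,2}  => 2  2->2 ok
  [19] y  {1,2}  => 1  2->1 ok
  [20] y  {1,2}  => 1  1->1 ok
  [21] x  {0}  => 0  1->0 ok
  [22] x  {0}  => 0  0->0 ok
  [23] y  {1,2}  => 2  0->2 ok
  [24] y  {1,2}  => 1  2->1 ok
  [25] y  {1,2}  => 1  1->1 ok
  [26] y  {1,2}  => 1  1->1 ok

0,0,2,2,2,2,2,1,1,0,2,2,1,0,0,0,0,2,2,1,1,0,0,2,1,1,1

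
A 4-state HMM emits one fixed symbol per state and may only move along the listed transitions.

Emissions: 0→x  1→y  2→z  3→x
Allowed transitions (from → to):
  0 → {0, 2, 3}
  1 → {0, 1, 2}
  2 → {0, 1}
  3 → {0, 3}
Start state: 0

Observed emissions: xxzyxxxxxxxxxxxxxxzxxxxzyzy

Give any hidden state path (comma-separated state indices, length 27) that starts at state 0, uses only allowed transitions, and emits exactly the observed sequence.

  [0] x  {0,3}  => 0  start
  [1] x  {0,3}  => 0  0->0 ok
  [2] z  {2}  => 2  0->2 ok
  [3] y  {1}  => 1  2->1 ok
  [4] x  {0,3}  => 0  1->0 ok
  [5] x  {0,3}  => 3  0->3 ok
  [6] x  {0,3}  => 3  3->3 ok
  [7] x  {0,3}  => 3  3->3 ok
  [8] x  {0,3}  => 3  3->3 ok
  [9] x  {0,3}  => 3  3->3 ok
  [10] x  {0,3}  => 3  3->3 ok
  [11] x  {0,3}  => 0  3->0 ok
  [12] x  {0,3}  => 0  0->0 ok
  [13] x  {0,3}  => 0  0->0 ok
  [14] x  {0,3}  => 3  0->3 ok
  [15] x  {0,3}  => 3  3->3 ok
  [16] x  {0,3}  => 0  3->0 ok
  [17] x  {0,3}  => 0  0->0 ok
  [18] z  {2}  => 2  0->2 ok
  [19] x  {0,3}  => 0  2->0 ok
  [20] x  {0,3}  => 0  0->0 ok
  [21] x  {0,3}  => 3  0->3 ok
  [22] x  {0,3}  => 0  3->0 ok
  [23] z  {2}  => 2  0->2 ok
  [24] y  {1}  => 1  2->1 ok
  [25] z  {2}  => 2  1->2 ok
  [26] y  {1}  => 1  2->1 ok

0,0,2,1,0,3,3,3,3,3,3,0,0,0,3,3,0,0,2,0,0,3,0,2,1,2,1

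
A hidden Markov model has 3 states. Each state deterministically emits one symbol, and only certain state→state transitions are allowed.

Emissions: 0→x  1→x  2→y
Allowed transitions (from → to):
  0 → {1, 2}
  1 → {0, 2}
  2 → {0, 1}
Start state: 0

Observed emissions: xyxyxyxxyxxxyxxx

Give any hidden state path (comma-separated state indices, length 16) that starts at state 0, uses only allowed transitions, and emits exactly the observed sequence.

0,2,1,2,0,2,1,0,2,0,1,0,2,1,0,1

  0: obs=x cand={0,1} pick 0 [start]
  1: obs=y cand={2} pick 2 [0->2 ok]
  2: obs=x cand={0,1} pick 1 [2->1 ok]
  3: obs=y cand={2} pick 2 [1->2 ok]
  4: obs=x cand={0,1} pick 0 [2->0 ok]
  5: obs=y cand={2} pick 2 [0->2 ok]
  6: obs=x cand={0,1} pick 1 [2->1 ok]
  7: obs=x cand={0,1} pick 0 [1->0 ok]
  8: obs=y cand={2} pick 2 [0->2 ok]
  9: obs=x cand={0,1} pick 0 [2->0 ok]
  10: obs=x cand={0,1} pick 1 [0->1 ok]
  11: obs=x cand={0,1} pick 0 [1->0 ok]
  12: obs=y cand={2} pick 2 [0->2 ok]
  13: obs=x cand={0,1} pick 1 [2->1 ok]
  14: obs=x cand={0,1} pick 0 [1->0 ok]
  15: obs=x cand={0,1} pick 1 [0->1 ok]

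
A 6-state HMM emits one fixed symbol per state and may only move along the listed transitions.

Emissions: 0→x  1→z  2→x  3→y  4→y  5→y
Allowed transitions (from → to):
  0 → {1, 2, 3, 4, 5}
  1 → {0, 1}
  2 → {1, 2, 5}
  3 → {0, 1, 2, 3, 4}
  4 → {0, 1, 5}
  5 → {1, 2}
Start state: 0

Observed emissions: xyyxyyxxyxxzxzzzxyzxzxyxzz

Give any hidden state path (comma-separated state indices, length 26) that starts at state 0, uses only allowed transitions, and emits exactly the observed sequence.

  pos 0: x in {0,2}, choose 0; start
  pos 1: y in {3,4,5}, choose 3; 0->3 ok
  pos 2: y in {3,4,5}, choose 3; 3->3 ok
  pos 3: x in {0,2}, choose 0; 3->0 ok
  pos 4: y in {3,4,5}, choose 3; 0->3 ok
  pos 5: y in {3,4,5}, choose 3; 3->3 ok
  pos 6: x in {0,2}, choose 0; 3->0 ok
  pos 7: x in {0,2}, choose 2; 0->2 ok
  pos 8: y in {3,4,5}, choose 5; 2->5 ok
  pos 9: x in {0,2}, choose 2; 5->2 ok
  pos 10: x in {0,2}, choose 2; 2->2 ok
  pos 11: z in {1}, choose 1; 2->1 ok
  pos 12: x in {0,2}, choose 0; 1->0 ok
  pos 13: z in {1}, choose 1; 0->1 ok
  pos 14: z in {1}, choose 1; 1->1 ok
  pos 15: z in {1}, choose 1; 1->1 ok
  pos 16: x in {0,2}, choose 0; 1->0 ok
  pos 17: y in {3,4,5}, choose 4; 0->4 ok
  pos 18: z in {1}, choose 1; 4->1 ok
  pos 19: x in {0,2}, choose 0; 1->0 ok
  pos 20: z in {1}, choose 1; 0->1 ok
  pos 21: x in {0,2}, choose 0; 1->0 ok
  pos 22: y in {3,4,5}, choose 5; 0->5 ok
  pos 23: x in {0,2}, choose 2; 5->2 ok
  pos 24: z in {1}, choose 1; 2->1 ok
  pos 25: z in {1}, choose 1; 1->1 ok

0,3,3,0,3,3,0,2,5,2,2,1,0,1,1,1,0,4,1,0,1,0,5,2,1,1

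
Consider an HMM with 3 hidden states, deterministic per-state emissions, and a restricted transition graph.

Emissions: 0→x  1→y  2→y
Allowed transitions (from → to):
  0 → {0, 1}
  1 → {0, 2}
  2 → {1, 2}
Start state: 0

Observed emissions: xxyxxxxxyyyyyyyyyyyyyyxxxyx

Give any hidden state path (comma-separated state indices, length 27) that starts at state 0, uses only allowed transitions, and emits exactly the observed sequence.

  [0] x  {0}  => 0  start
  [1] x  {0}  => 0  0->0 ok
  [2] y  {1,2}  => 1  0->1 ok
  [3] x  {0}  => 0  1->0 ok
  [4] x  {0}  => 0  0->0 ok
  [5] x  {0}  => 0  0->0 ok
  [6] x  {0}  => 0  0->0 ok
  [7] x  {0}  => 0  0->0 ok
  [8] y  {1,2}  => 1  0->1 ok
  [9] y  {1,2}  => 2  1->2 ok
  [10] y  {1,2}  => 2  2->2 ok
  [11] y  {1,2}  => 2  2->2 ok
  [12] y  {1,2}  => 2  2->2 ok
  [13] y  {1,2}  => 1  2->1 ok
  [14] y  {1,2}  => 2  1->2 ok
  [15] y  {1,2}  => 1  2->1 ok
  [16] y  {1,2}  => 2  1->2 ok
  [17] y  {1,2}  => 1  2->1 ok
  [18] y  {1,2}  => 2  1->2 ok
  [19] y  {1,2}  => 2  2->2 ok
  [20] y  {1,2}  => 2  2->2 ok
  [21] y  {1,2}  => 1  2->1 ok
  [22] x  {0}  => 0  1->0 ok
  [23] x  {0}  => 0  0->0 ok
  [24] x  {0}  => 0  0->0 ok
  [25] y  {1,2}  => 1  0->1 ok
  [26] x  {0}  => 0  1->0 ok

0,0,1,0,0,0,0,0,1,2,2,2,2,1,2,1,2,1,2,2,2,1,0,0,0,1,0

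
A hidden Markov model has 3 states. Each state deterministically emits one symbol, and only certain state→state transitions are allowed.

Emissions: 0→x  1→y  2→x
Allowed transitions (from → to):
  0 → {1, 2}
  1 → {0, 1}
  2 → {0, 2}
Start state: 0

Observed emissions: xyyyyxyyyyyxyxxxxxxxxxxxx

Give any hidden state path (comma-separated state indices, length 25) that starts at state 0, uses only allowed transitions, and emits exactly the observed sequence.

0,1,1,1,1,0,1,1,1,1,1,0,1,0,2,2,2,2,0,2,2,0,2,2,2

  [0] x  {0,2}  => 0  start
  [1] y  {1}  => 1  0->1 ok
  [2] y  {1}  => 1  1->1 ok
  [3] y  {1}  => 1  1->1 ok
  [4] y  {1}  => 1  1->1 ok
  [5] x  {0,2}  => 0  1->0 ok
  [6] y  {1}  => 1  0->1 ok
  [7] y  {1}  => 1  1->1 ok
  [8] y  {1}  => 1  1->1 ok
  [9] y  {1}  => 1  1->1 ok
  [10] y  {1}  => 1  1->1 ok
  [11] x  {0,2}  => 0  1->0 ok
  [12] y  {1}  => 1  0->1 ok
  [13] x  {0,2}  => 0  1->0 ok
  [14] x  {0,2}  => 2  0->2 ok
  [15] x  {0,2}  => 2  2->2 ok
  [16] x  {0,2}  => 2  2->2 ok
  [17] x  {0,2}  => 2  2->2 ok
  [18] x  {0,2}  => 0  2->0 ok
  [19] x  {0,2}  => 2  0->2 ok
  [20] x  {0,2}  => 2  2->2 ok
  [21] x  {0,2}  => 0  2->0 ok
  [22] x  {0,2}  => 2  0->2 ok
  [23] x  {0,2}  => 2  2->2 ok
  [24] x  {0,2}  => 2  2->2 ok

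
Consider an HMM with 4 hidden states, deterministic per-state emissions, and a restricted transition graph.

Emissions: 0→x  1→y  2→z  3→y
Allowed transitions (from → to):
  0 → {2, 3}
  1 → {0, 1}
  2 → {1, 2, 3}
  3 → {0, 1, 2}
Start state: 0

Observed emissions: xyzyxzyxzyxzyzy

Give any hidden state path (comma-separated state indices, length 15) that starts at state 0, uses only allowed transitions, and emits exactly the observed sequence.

0,3,2,1,0,2,3,0,2,1,0,2,3,2,1

  0: obs=x cand={0} pick 0 [start]
  1: obs=y cand={1,3} pick 3 [0->3 ok]
  2: obs=z cand={2} pick 2 [3->2 ok]
  3: obs=y cand={1,3} pick 1 [2->1 ok]
  4: obs=x cand={0} pick 0 [1->0 ok]
  5: obs=z cand={2} pick 2 [0->2 ok]
  6: obs=y cand={1,3} pick 3 [2->3 ok]
  7: obs=x cand={0} pick 0 [3->0 ok]
  8: obs=z cand={2} pick 2 [0->2 ok]
  9: obs=y cand={1,3} pick 1 [2->1 ok]
  10: obs=x cand={0} pick 0 [1->0 ok]
  11: obs=z cand={2} pick 2 [0->2 ok]
  12: obs=y cand={1,3} pick 3 [2->3 ok]
  13: obs=z cand={2} pick 2 [3->2 ok]
  14: obs=y cand={1,3} pick 1 [2->1 ok]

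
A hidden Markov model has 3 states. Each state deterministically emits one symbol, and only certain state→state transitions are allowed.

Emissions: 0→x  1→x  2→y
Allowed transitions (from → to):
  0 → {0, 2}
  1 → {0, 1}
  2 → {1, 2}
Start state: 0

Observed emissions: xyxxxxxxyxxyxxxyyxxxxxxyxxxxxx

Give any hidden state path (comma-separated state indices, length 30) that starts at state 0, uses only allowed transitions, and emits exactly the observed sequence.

  [0] x  {0,1}  => 0  start
  [1] y  {2}  => 2  0->2 ok
  [2] x  {0,1}  => 1  2->1 ok
  [3] x  {0,1}  => 1  1->1 ok
  [4] x  {0,1}  => 1  1->1 ok
  [5] x  {0,1}  => 1  1->1 ok
  [6] x  {0,1}  => 0  1->0 ok
  [7] x  {0,1}  => 0  0->0 ok
  [8] y  {2}  => 2  0->2 ok
  [9] x  {0,1}  => 1  2->1 ok
  [10] x  {0,1}  => 0  1->0 ok
  [11] y  {2}  => 2  0->2 ok
  [12] x  {0,1}  => 1  2->1 ok
  [13] x  {0,1}  => 0  1->0 ok
  [14] x  {0,1}  => 0  0->0 ok
  [15] y  {2}  => 2  0->2 ok
  [16] y  {2}  => 2  2->2 ok
  [17] x  {0,1}  => 1  2->1 ok
  [18] x  {0,1}  => 0  1->0 ok
  [19] x  {0,1}  => 0  0->0 ok
  [20] x  {0,1}  => 0  0->0 ok
  [21] x  {0,1}  => 0  0->0 ok
  [22] x  {0,1}  => 0  0->0 ok
  [23] y  {2}  => 2  0->2 ok
  [24] x  {0,1}  => 1  2->1 ok
  [25] x  {0,1}  => 1  1->1 ok
  [26] x  {0,1}  => 1  1->1 ok
  [27] x  {0,1}  => 1  1->1 ok
  [28] x  {0,1}  => 1  1->1 ok
  [29] x  {0,1}  => 0  1->0 ok

0,2,1,1,1,1,0,0,2,1,0,2,1,0,0,2,2,1,0,0,0,0,0,2,1,1,1,1,1,0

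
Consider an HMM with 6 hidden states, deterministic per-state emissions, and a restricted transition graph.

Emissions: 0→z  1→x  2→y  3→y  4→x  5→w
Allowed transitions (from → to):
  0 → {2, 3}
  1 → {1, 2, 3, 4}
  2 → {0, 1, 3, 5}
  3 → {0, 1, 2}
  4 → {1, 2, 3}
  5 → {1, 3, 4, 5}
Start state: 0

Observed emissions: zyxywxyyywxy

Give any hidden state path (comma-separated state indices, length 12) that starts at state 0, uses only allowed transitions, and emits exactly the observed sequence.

0,3,1,2,5,4,2,3,2,5,4,2

  pos 0: z in {0}, choose 0; start
  pos 1: y in {2,3}, choose 3; 0->3 ok
  pos 2: x in {1,4}, choose 1; 3->1 ok
  pos 3: y in {2,3}, choose 2; 1->2 ok
  pos 4: w in {5}, choose 5; 2->5 ok
  pos 5: x in {1,4}, choose 4; 5->4 ok
  pos 6: y in {2,3}, choose 2; 4->2 ok
  pos 7: y in {2,3}, choose 3; 2->3 ok
  pos 8: y in {2,3}, choose 2; 3->2 ok
  pos 9: w in {5}, choose 5; 2->5 ok
  pos 10: x in {1,4}, choose 4; 5->4 ok
  pos 11: y in {2,3}, choose 2; 4->2 ok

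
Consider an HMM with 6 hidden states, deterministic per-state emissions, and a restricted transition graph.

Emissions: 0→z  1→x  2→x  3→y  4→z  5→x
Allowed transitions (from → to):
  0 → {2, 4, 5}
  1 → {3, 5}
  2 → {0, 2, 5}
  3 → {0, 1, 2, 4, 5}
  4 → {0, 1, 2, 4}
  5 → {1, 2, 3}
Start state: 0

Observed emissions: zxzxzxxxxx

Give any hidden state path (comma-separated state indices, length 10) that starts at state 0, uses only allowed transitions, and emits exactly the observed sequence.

0,2,0,2,0,2,2,2,5,1

  pos 0: z in {0,4}, choose 0; start
  pos 1: x in {1,2,5}, choose 2; 0->2 ok
  pos 2: z in {0,4}, choose 0; 2->0 ok
  pos 3: x in {1,2,5}, choose 2; 0->2 ok
  pos 4: z in {0,4}, choose 0; 2->0 ok
  pos 5: x in {1,2,5}, choose 2; 0->2 ok
  pos 6: x in {1,2,5}, choose 2; 2->2 ok
  pos 7: x in {1,2,5}, choose 2; 2->2 ok
  pos 8: x in {1,2,5}, choose 5; 2->5 ok
  pos 9: x in {1,2,5}, choose 1; 5->1 ok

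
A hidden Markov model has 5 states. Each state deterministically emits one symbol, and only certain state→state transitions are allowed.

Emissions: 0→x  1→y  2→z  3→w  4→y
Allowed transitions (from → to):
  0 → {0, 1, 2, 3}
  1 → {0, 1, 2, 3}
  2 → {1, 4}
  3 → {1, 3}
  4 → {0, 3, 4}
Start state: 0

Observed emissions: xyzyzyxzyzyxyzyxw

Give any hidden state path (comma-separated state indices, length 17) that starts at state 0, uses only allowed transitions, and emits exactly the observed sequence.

  pos 0: x in {0}, choose 0; start
  pos 1: y in {1,4}, choose 1; 0->1 ok
  pos 2: z in {2}, choose 2; 1->2 ok
  pos 3: y in {1,4}, choose 1; 2->1 ok
  pos 4: z in {2}, choose 2; 1->2 ok
  pos 5: y in {1,4}, choose 4; 2->4 ok
  pos 6: x in {0}, choose 0; 4->0 ok
  pos 7: z in {2}, choose 2; 0->2 ok
  pos 8: y in {1,4}, choose 1; 2->1 ok
  pos 9: z in {2}, choose 2; 1->2 ok
  pos 10: y in {1,4}, choose 1; 2->1 ok
  pos 11: x in {0}, choose 0; 1->0 ok
  pos 12: y in {1,4}, choose 1; 0->1 ok
  pos 13: z in {2}, choose 2; 1->2 ok
  pos 14: y in {1,4}, choose 4; 2->4 ok
  pos 15: x in {0}, choose 0; 4->0 ok
  pos 16: w in {3}, choose 3; 0->3 ok

0,1,2,1,2,4,0,2,1,2,1,0,1,2,4,0,3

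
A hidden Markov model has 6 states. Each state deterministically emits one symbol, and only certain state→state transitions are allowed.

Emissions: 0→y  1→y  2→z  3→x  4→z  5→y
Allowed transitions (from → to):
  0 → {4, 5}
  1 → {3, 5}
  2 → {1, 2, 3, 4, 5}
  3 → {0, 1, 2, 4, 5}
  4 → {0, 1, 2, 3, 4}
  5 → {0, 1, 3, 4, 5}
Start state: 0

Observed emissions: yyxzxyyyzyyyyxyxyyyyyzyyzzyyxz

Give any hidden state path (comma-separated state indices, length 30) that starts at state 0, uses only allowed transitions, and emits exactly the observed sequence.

  [0] y  {0,1,5}  => 0  start
  [1] y  {0,1,5}  => 5  0->5 ok
  [2] x  {3}  => 3  5->3 ok
  [3] z  {2,4}  => 2  3->2 ok
  [4] x  {3}  => 3  2->3 ok
  [5] y  {0,1,5}  => 0  3->0 ok
  [6] y  {0,1,5}  => 5  0->5 ok
  [7] y  {0,1,5}  => 5  5->5 ok
  [8] z  {2,4}  => 4  5->4 ok
  [9] y  {0,1,5}  => 0  4->0 ok
  [10] y  {0,1,5}  => 5  0->5 ok
  [11] y  {0,1,5}  => 5  5->5 ok
  [12] y  {0,1,5}  => 1  5->1 ok
  [13] x  {3}  => 3  1->3 ok
  [14] y  {0,1,5}  => 5  3->5 ok
  [15] x  {3}  => 3  5->3 ok
  [16] y  {0,1,5}  => 1  3->1 ok
  [17] y  {0,1,5}  => 5  1->5 ok
  [18] y  {0,1,5}  => 1  5->1 ok
  [19] y  {0,1,5}  => 5  1->5 ok
  [20] y  {0,1,5}  => 0  5->0 ok
  [21] z  {2,4}  => 4  0->4 ok
  [22] y  {0,1,5}  => 0  4->0 ok
  [23] y  {0,1,5}  => 5  0->5 ok
  [24] z  {2,4}  => 4  5->4 ok
  [25] z  {2,4}  => 4  4->4 ok
  [26] y  {0,1,5}  => 0  4->0 ok
  [27] y  {0,1,5}  => 5  0->5 ok
  [28] x  {3}  => 3  5->3 ok
  [29] z  {2,4}  => 4  3->4 ok

0,5,3,2,3,0,5,5,4,0,5,5,1,3,5,3,1,5,1,5,0,4,0,5,4,4,0,5,3,4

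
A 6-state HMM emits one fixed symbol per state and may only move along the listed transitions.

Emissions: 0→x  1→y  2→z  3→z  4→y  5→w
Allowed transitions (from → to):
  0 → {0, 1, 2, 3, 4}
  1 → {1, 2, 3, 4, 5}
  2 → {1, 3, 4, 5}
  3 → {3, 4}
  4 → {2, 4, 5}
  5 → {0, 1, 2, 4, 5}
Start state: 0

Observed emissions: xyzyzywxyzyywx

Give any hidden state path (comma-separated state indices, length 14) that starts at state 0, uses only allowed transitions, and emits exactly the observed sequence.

  [0] x  {0}  => 0  start
  [1] y  {1,4}  => 4  0->4 ok
  [2] z  {2,3}  => 2  4->2 ok
  [3] y  {1,4}  => 1  2->1 ok
  [4] z  {2,3}  => 3  1->3 ok
  [5] y  {1,4}  => 4  3->4 ok
  [6] w  {5}  => 5  4->5 ok
  [7] x  {0}  => 0  5->0 ok
  [8] y  {1,4}  => 1  0->1 ok
  [9] z  {2,3}  => 3  1->3 ok
  [10] y  {1,4}  => 4  3->4 ok
  [11] y  {1,4}  => 4  4->4 ok
  [12] w  {5}  => 5  4->5 ok
  [13] x  {0}  => 0  5->0 ok

0,4,2,1,3,4,5,0,1,3,4,4,5,0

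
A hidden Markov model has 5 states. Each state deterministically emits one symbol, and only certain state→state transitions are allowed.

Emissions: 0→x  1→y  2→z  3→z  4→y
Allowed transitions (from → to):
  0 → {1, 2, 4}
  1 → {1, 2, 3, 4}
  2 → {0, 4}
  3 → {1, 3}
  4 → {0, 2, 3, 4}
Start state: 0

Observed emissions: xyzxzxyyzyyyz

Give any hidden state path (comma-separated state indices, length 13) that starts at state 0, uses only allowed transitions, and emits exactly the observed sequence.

0,4,2,0,2,0,4,4,3,1,1,4,2

  0: obs=x cand={0} pick 0 [start]
  1: obs=y cand={1,4} pick 4 [0->4 ok]
  2: obs=z cand={2,3} pick 2 [4->2 ok]
  3: obs=x cand={0} pick 0 [2->0 ok]
  4: obs=z cand={2,3} pick 2 [0->2 ok]
  5: obs=x cand={0} pick 0 [2->0 ok]
  6: obs=y cand={1,4} pick 4 [0->4 ok]
  7: obs=y cand={1,4} pick 4 [4->4 ok]
  8: obs=z cand={2,3} pick 3 [4->3 ok]
  9: obs=y cand={1,4} pick 1 [3->1 ok]
  10: obs=y cand={1,4} pick 1 [1->1 ok]
  11: obs=y cand={1,4} pick 4 [1->4 ok]
  12: obs=z cand={2,3} pick 2 [4->2 ok]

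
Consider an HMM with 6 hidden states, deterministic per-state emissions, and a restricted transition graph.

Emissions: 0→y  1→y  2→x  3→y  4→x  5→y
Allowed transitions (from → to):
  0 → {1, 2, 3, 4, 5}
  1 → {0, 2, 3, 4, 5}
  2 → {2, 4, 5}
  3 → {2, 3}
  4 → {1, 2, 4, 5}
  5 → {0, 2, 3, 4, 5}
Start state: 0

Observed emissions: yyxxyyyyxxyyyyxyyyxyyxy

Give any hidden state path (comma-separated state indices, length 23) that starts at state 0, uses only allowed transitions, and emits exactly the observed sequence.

  pos 0: y in {0,1,3,5}, choose 0; start
  pos 1: y in {0,1,3,5}, choose 3; 0->3 ok
  pos 2: x in {2,4}, choose 2; 3->2 ok
  pos 3: x in {2,4}, choose 4; 2->4 ok
  pos 4: y in {0,1,3,5}, choose 1; 4->1 ok
  pos 5: y in {0,1,3,5}, choose 3; 1->3 ok
  pos 6: y in {0,1,3,5}, choose 3; 3->3 ok
  pos 7: y in {0,1,3,5}, choose 3; 3->3 ok
  pos 8: x in {2,4}, choose 2; 3->2 ok
  pos 9: x in {2,4}, choose 4; 2->4 ok
  pos 10: y in {0,1,3,5}, choose 1; 4->1 ok
  pos 11: y in {0,1,3,5}, choose 0; 1->0 ok
  pos 12: y in {0,1,3,5}, choose 3; 0->3 ok
  pos 13: y in {0,1,3,5}, choose 3; 3->3 ok
  pos 14: x in {2,4}, choose 2; 3->2 ok
  pos 15: y in {0,1,3,5}, choose 5; 2->5 ok
  pos 16: y in {0,1,3,5}, choose 5; 5->5 ok
  pos 17: y in {0,1,3,5}, choose 3; 5->3 ok
  pos 18: x in {2,4}, choose 2; 3->2 ok
  pos 19: y in {0,1,3,5}, choose 5; 2->5 ok
  pos 20: y in {0,1,3,5}, choose 0; 5->0 ok
  pos 21: x in {2,4}, choose 4; 0->4 ok
  pos 22: y in {0,1,3,5}, choose 5; 4->5 ok

0,3,2,4,1,3,3,3,2,4,1,0,3,3,2,5,5,3,2,5,0,4,5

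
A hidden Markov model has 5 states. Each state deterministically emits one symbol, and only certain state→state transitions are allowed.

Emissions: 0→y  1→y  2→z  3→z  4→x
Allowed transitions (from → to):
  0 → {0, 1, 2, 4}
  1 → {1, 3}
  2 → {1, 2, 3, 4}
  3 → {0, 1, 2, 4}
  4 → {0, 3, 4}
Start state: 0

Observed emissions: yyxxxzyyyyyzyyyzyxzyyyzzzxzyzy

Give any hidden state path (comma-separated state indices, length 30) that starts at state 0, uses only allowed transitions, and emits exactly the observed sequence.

0,0,4,4,4,3,1,1,1,1,1,3,0,1,1,3,0,4,3,0,0,1,3,2,3,4,3,1,3,0

  [0] y  {0,1}  => 0  start
  [1] y  {0,1}  => 0  0->0 ok
  [2] x  {4}  => 4  0->4 ok
  [3] x  {4}  => 4  4->4 ok
  [4] x  {4}  => 4  4->4 ok
  [5] z  {2,3}  => 3  4->3 ok
  [6] y  {0,1}  => 1  3->1 ok
  [7] y  {0,1}  => 1  1->1 ok
  [8] y  {0,1}  => 1  1->1 ok
  [9] y  {0,1}  => 1  1->1 ok
  [10] y  {0,1}  => 1  1->1 ok
  [11] z  {2,3}  => 3  1->3 ok
  [12] y  {0,1}  => 0  3->0 ok
  [13] y  {0,1}  => 1  0->1 ok
  [14] y  {0,1}  => 1  1->1 ok
  [15] z  {2,3}  => 3  1->3 ok
  [16] y  {0,1}  => 0  3->0 ok
  [17] x  {4}  => 4  0->4 ok
  [18] z  {2,3}  => 3  4->3 ok
  [19] y  {0,1}  => 0  3->0 ok
  [20] y  {0,1}  => 0  0->0 ok
  [21] y  {0,1}  => 1  0->1 ok
  [22] z  {2,3}  => 3  1->3 ok
  [23] z  {2,3}  => 2  3->2 ok
  [24] z  {2,3}  => 3  2->3 ok
  [25] x  {4}  => 4  3->4 ok
  [26] z  {2,3}  => 3  4->3 ok
  [27] y  {0,1}  => 1  3->1 ok
  [28] z  {2,3}  => 3  1->3 ok
  [29] y  {0,1}  => 0  3->0 ok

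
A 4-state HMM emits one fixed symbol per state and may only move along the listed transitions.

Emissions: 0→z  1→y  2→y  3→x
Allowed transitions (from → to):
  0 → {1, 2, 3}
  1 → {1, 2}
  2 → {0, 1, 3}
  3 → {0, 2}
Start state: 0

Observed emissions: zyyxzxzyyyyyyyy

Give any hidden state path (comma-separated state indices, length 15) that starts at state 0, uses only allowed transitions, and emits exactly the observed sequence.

  pos 0: z in {0}, choose 0; start
  pos 1: y in {1,2}, choose 1; 0->1 ok
  pos 2: y in {1,2}, choose 2; 1->2 ok
  pos 3: x in {3}, choose 3; 2->3 ok
  pos 4: z in {0}, choose 0; 3->0 ok
  pos 5: x in {3}, choose 3; 0->3 ok
  pos 6: z in {0}, choose 0; 3->0 ok
  pos 7: y in {1,2}, choose 1; 0->1 ok
  pos 8: y in {1,2}, choose 2; 1->2 ok
  pos 9: y in {1,2}, choose 1; 2->1 ok
  pos 10: y in {1,2}, choose 1; 1->1 ok
  pos 11: y in {1,2}, choose 1; 1->1 ok
  pos 12: y in {1,2}, choose 1; 1->1 ok
  pos 13: y in {1,2}, choose 1; 1->1 ok
  pos 14: y in {1,2}, choose 2; 1->2 ok

0,1,2,3,0,3,0,1,2,1,1,1,1,1,2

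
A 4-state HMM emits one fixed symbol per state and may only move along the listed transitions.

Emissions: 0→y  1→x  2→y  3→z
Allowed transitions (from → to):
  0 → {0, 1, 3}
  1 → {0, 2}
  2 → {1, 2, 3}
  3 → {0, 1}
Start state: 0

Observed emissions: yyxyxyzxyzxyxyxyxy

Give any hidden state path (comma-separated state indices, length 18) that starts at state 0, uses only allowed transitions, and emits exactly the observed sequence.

  t0 'y' -> {0,2}, take 0 (start)
  t1 'y' -> {0,2}, take 0 (0->0 ok)
  t2 'x' -> {1}, take 1 (0->1 ok)
  t3 'y' -> {0,2}, take 2 (1->2 ok)
  t4 'x' -> {1}, take 1 (2->1 ok)
  t5 'y' -> {0,2}, take 0 (1->0 ok)
  t6 'z' -> {3}, take 3 (0->3 ok)
  t7 'x' -> {1}, take 1 (3->1 ok)
  t8 'y' -> {0,2}, take 2 (1->2 ok)
  t9 'z' -> {3}, take 3 (2->3 ok)
  t10 'x' -> {1}, take 1 (3->1 ok)
  t11 'y' -> {0,2}, take 0 (1->0 ok)
  t12 'x' -> {1}, take 1 (0->1 ok)
  t13 'y' -> {0,2}, take 0 (1->0 ok)
  t14 'x' -> {1}, take 1 (0->1 ok)
  t15 'y' -> {0,2}, take 0 (1->0 ok)
  t16 'x' -> {1}, take 1 (0->1 ok)
  t17 'y' -> {0,2}, take 2 (1->2 ok)

0,0,1,2,1,0,3,1,2,3,1,0,1,0,1,0,1,2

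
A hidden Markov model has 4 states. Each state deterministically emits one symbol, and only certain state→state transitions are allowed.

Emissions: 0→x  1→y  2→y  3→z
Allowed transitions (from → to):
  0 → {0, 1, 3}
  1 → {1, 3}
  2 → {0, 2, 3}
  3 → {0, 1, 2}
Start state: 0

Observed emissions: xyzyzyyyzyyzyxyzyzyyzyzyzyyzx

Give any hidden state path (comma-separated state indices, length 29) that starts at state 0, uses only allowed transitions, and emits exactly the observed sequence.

0,1,3,2,3,1,1,1,3,1,1,3,2,0,1,3,1,3,1,1,3,1,3,2,3,2,2,3,0

  t0 'x' -> {0}, take 0 (start)
  t1 'y' -> {1,2}, take 1 (0->1 ok)
  t2 'z' -> {3}, take 3 (1->3 ok)
  t3 'y' -> {1,2}, take 2 (3->2 ok)
  t4 'z' -> {3}, take 3 (2->3 ok)
  t5 'y' -> {1,2}, take 1 (3->1 ok)
  t6 'y' -> {1,2}, take 1 (1->1 ok)
  t7 'y' -> {1,2}, take 1 (1->1 ok)
  t8 'z' -> {3}, take 3 (1->3 ok)
  t9 'y' -> {1,2}, take 1 (3->1 ok)
  t10 'y' -> {1,2}, take 1 (1->1 ok)
  t11 'z' -> {3}, take 3 (1->3 ok)
  t12 'y' -> {1,2}, take 2 (3->2 ok)
  t13 'x' -> {0}, take 0 (2->0 ok)
  t14 'y' -> {1,2}, take 1 (0->1 ok)
  t15 'z' -> {3}, take 3 (1->3 ok)
  t16 'y' -> {1,2}, take 1 (3->1 ok)
  t17 'z' -> {3}, take 3 (1->3 ok)
  t18 'y' -> {1,2}, take 1 (3->1 ok)
  t19 'y' -> {1,2}, take 1 (1->1 ok)
  t20 'z' -> {3}, take 3 (1->3 ok)
  t21 'y' -> {1,2}, take 1 (3->1 ok)
  t22 'z' -> {3}, take 3 (1->3 ok)
  t23 'y' -> {1,2}, take 2 (3->2 ok)
  t24 'z' -> {3}, take 3 (2->3 ok)
  t25 'y' -> {1,2}, take 2 (3->2 ok)
  t26 'y' -> {1,2}, take 2 (2->2 ok)
  t27 'z' -> {3}, take 3 (2->3 ok)
  t28 'x' -> {0}, take 0 (3->0 ok)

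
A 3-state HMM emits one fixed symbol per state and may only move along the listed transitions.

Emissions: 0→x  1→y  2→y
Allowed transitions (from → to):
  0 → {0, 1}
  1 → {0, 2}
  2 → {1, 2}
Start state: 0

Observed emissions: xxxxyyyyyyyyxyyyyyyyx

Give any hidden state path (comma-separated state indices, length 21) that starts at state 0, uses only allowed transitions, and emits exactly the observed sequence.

0,0,0,0,1,2,2,1,2,2,2,1,0,1,2,1,2,2,2,1,0

  [0] x  {0}  => 0  start
  [1] x  {0}  => 0  0->0 ok
  [2] x  {0}  => 0  0->0 ok
  [3] x  {0}  => 0  0->0 ok
  [4] y  {1,2}  => 1  0->1 ok
  [5] y  {1,2}  => 2  1->2 ok
  [6] y  {1,2}  => 2  2->2 ok
  [7] y  {1,2}  => 1  2->1 ok
  [8] y  {1,2}  => 2  1->2 ok
  [9] y  {1,2}  => 2  2->2 ok
  [10] y  {1,2}  => 2  2->2 ok
  [11] y  {1,2}  => 1  2->1 ok
  [12] x  {0}  => 0  1->0 ok
  [13] y  {1,2}  => 1  0->1 ok
  [14] y  {1,2}  => 2  1->2 ok
  [15] y  {1,2}  => 1  2->1 ok
  [16] y  {1,2}  => 2  1->2 ok
  [17] y  {1,2}  => 2  2->2 ok
  [18] y  {1,2}  => 2  2->2 ok
  [19] y  {1,2}  => 1  2->1 ok
  [20] x  {0}  => 0  1->0 ok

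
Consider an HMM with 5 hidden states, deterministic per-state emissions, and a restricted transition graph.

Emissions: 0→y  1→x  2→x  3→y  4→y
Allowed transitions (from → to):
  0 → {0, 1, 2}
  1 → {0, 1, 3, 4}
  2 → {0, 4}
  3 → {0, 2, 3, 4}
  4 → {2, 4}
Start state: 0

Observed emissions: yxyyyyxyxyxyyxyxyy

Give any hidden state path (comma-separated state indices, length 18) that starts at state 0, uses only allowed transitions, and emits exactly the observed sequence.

0,1,4,4,4,4,2,0,1,4,2,4,4,2,0,2,4,4

  0: obs=y cand={0,3,4} pick 0 [start]
  1: obs=x cand={1,2} pick 1 [0->1 ok]
  2: obs=y cand={0,3,4} pick 4 [1->4 ok]
  3: obs=y cand={0,3,4} pick 4 [4->4 ok]
  4: obs=y cand={0,3,4} pick 4 [4->4 ok]
  5: obs=y cand={0,3,4} pick 4 [4->4 ok]
  6: obs=x cand={1,2} pick 2 [4->2 ok]
  7: obs=y cand={0,3,4} pick 0 [2->0 ok]
  8: obs=x cand={1,2} pick 1 [0->1 ok]
  9: obs=y cand={0,3,4} pick 4 [1->4 ok]
  10: obs=x cand={1,2} pick 2 [4->2 ok]
  11: obs=y cand={0,3,4} pick 4 [2->4 ok]
  12: obs=y cand={0,3,4} pick 4 [4->4 ok]
  13: obs=x cand={1,2} pick 2 [4->2 ok]
  14: obs=y cand={0,3,4} pick 0 [2->0 ok]
  15: obs=x cand={1,2} pick 2 [0->2 ok]
  16: obs=y cand={0,3,4} pick 4 [2->4 ok]
  17: obs=y cand={0,3,4} pick 4 [4->4 ok]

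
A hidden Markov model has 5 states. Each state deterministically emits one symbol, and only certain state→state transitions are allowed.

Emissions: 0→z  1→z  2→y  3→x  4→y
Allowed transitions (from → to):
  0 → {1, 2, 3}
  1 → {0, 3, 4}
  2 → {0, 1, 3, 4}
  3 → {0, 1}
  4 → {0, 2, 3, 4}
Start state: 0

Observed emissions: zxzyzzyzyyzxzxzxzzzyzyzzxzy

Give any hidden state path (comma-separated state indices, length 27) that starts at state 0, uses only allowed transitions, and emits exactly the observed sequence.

0,3,0,2,1,0,2,1,4,2,0,3,0,3,1,3,0,1,0,2,0,2,1,0,3,1,4

  0: obs=z cand={0,1} pick 0 [start]
  1: obs=x cand={3} pick 3 [0->3 ok]
  2: obs=z cand={0,1} pick 0 [3->0 ok]
  3: obs=y cand={2,4} pick 2 [0->2 ok]
  4: obs=z cand={0,1} pick 1 [2->1 ok]
  5: obs=z cand={0,1} pick 0 [1->0 ok]
  6: obs=y cand={2,4} pick 2 [0->2 ok]
  7: obs=z cand={0,1} pick 1 [2->1 ok]
  8: obs=y cand={2,4} pick 4 [1->4 ok]
  9: obs=y cand={2,4} pick 2 [4->2 ok]
  10: obs=z cand={0,1} pick 0 [2->0 ok]
  11: obs=x cand={3} pick 3 [0->3 ok]
  12: obs=z cand={0,1} pick 0 [3->0 ok]
  13: obs=x cand={3} pick 3 [0->3 ok]
  14: obs=z cand={0,1} pick 1 [3->1 ok]
  15: obs=x cand={3} pick 3 [1->3 ok]
  16: obs=z cand={0,1} pick 0 [3->0 ok]
  17: obs=z cand={0,1} pick 1 [0->1 ok]
  18: obs=z cand={0,1} pick 0 [1->0 ok]
  19: obs=y cand={2,4} pick 2 [0->2 ok]
  20: obs=z cand={0,1} pick 0 [2->0 ok]
  21: obs=y cand={2,4} pick 2 [0->2 ok]
  22: obs=z cand={0,1} pick 1 [2->1 ok]
  23: obs=z cand={0,1} pick 0 [1->0 ok]
  24: obs=x cand={3} pick 3 [0->3 ok]
  25: obs=z cand={0,1} pick 1 [3->1 ok]
  26: obs=y cand={2,4} pick 4 [1->4 ok]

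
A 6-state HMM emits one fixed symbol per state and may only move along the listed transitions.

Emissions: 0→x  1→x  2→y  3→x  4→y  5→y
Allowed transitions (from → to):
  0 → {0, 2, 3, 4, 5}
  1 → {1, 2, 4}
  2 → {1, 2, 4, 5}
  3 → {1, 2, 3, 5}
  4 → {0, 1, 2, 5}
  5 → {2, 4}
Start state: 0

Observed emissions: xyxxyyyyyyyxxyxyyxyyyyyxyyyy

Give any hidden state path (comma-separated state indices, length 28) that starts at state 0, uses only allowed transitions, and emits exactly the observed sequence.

0,2,1,1,4,5,2,5,4,5,4,1,1,4,1,2,4,0,5,2,4,2,4,0,5,4,5,2

  [0] x  {0,1,3}  => 0  start
  [1] y  {2,4,5}  => 2  0->2 ok
  [2] x  {0,1,3}  => 1  2->1 ok
  [3] x  {0,1,3}  => 1  1->1 ok
  [4] y  {2,4,5}  => 4  1->4 ok
  [5] y  {2,4,5}  => 5  4->5 ok
  [6] y  {2,4,5}  => 2  5->2 ok
  [7] y  {2,4,5}  => 5  2->5 ok
  [8] y  {2,4,5}  => 4  5->4 ok
  [9] y  {2,4,5}  => 5  4->5 ok
  [10] y  {2,4,5}  => 4  5->4 ok
  [11] x  {0,1,3}  => 1  4->1 ok
  [12] x  {0,1,3}  => 1  1->1 ok
  [13] y  {2,4,5}  => 4  1->4 ok
  [14] x  {0,1,3}  => 1  4->1 ok
  [15] y  {2,4,5}  => 2  1->2 ok
  [16] y  {2,4,5}  => 4  2->4 ok
  [17] x  {0,1,3}  => 0  4->0 ok
  [18] y  {2,4,5}  => 5  0->5 ok
  [19] y  {2,4,5}  => 2  5->2 ok
  [20] y  {2,4,5}  => 4  2->4 ok
  [21] y  {2,4,5}  => 2  4->2 ok
  [22] y  {2,4,5}  => 4  2->4 ok
  [23] x  {0,1,3}  => 0  4->0 ok
  [24] y  {2,4,5}  => 5  0->5 ok
  [25] y  {2,4,5}  => 4  5->4 ok
  [26] y  {2,4,5}  => 5  4->5 ok
  [27] y  {2,4,5}  => 2  5->2 ok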